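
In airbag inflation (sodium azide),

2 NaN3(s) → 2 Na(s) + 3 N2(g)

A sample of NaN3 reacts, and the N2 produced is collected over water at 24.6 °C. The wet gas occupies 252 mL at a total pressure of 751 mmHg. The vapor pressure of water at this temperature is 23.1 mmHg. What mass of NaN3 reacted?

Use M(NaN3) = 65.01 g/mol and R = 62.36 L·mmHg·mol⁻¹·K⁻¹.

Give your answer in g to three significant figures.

0.428 g

P(N2) = 751 − 23.1 = 727.9 mmHg
n(N2) = PV/RT = (727.9 × 0.2520) / (62.36 × 297.75) = 0.009879 mol
n(NaN3) = (2/3) × 0.009879 = 0.006586 mol
m(NaN3) = 0.006586 × 65.01 = 0.4282 g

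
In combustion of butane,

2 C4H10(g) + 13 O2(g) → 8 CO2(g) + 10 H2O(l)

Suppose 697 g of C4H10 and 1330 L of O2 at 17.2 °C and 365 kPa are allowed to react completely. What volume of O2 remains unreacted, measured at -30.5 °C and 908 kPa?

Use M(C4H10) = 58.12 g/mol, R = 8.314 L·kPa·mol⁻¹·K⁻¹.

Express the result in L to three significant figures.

274 L

n(C4H10) = 697 / 58.12 = 11.99 mol
n(O2) = PV/RT = (365 × 1330) / (8.314 × 290.35) = 201.1 mol
For 11.99 mol C4H10, stoichiometry requires (13/2) × 11.99 = 77.94 mol O2; 201.1 mol is available, so C4H10 is limiting.
n(O2) consumed = (13/2) × 11.99 = 77.94 mol; remaining = 201.1 − 77.94 = 123.2 mol
V(O2) = nRT/P = 123.2 × 8.314 × 242.65 / 908 = 273.7 L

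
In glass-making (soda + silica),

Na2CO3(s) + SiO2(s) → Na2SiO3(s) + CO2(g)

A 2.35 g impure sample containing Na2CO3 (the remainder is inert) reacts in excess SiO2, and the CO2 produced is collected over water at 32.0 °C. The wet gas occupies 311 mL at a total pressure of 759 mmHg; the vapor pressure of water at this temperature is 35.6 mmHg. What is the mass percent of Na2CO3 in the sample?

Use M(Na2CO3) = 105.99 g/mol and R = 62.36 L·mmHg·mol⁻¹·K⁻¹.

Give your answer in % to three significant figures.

P(CO2) = 759 − 35.6 = 723.4 mmHg
n(CO2) = PV/RT = (723.4 × 0.3110) / (62.36 × 305.15) = 0.01182 mol
n(Na2CO3) = (1/1) × 0.01182 = 0.01182 mol
m(Na2CO3) = 0.01182 × 105.99 = 1.253 g
%Na2CO3 = 1.253 / 2.35 × 100 = 53.32%

53.3 %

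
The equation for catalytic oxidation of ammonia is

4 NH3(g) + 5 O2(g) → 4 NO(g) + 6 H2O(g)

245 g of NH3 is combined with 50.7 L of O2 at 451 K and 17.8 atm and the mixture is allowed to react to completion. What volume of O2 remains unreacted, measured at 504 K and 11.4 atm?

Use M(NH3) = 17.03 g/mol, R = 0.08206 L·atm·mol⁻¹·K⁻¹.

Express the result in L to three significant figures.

n(NH3) = 245 / 17.03 = 14.39 mol
n(O2) = PV/RT = (17.8 × 50.7) / (0.08206 × 451) = 24.38 mol
For 14.39 mol NH3, stoichiometry requires (5/4) × 14.39 = 17.99 mol O2; 24.38 mol is available, so NH3 is limiting.
n(O2) consumed = (5/4) × 14.39 = 17.99 mol; remaining = 24.38 − 17.99 = 6.390 mol
V(O2) = nRT/P = 6.390 × 0.08206 × 504 / 11.4 = 23.18 L

23.2 L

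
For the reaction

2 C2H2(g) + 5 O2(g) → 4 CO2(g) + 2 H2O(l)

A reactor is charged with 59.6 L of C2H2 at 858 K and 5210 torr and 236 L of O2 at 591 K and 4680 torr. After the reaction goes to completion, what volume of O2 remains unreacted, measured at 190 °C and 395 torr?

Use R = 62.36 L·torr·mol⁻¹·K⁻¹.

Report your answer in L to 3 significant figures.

1130 L

n(C2H2) = PV/RT = (5210 × 59.6) / (62.36 × 858) = 5.804 mol
n(O2) = PV/RT = (4680 × 236) / (62.36 × 591) = 29.97 mol
For 5.804 mol C2H2, stoichiometry requires (5/2) × 5.804 = 14.51 mol O2; 29.97 mol is available, so C2H2 is limiting.
n(O2) consumed = (5/2) × 5.804 = 14.51 mol; remaining = 29.97 − 14.51 = 15.46 mol
V(O2) = nRT/P = 15.46 × 62.36 × 463.15 / 395 = 1130 L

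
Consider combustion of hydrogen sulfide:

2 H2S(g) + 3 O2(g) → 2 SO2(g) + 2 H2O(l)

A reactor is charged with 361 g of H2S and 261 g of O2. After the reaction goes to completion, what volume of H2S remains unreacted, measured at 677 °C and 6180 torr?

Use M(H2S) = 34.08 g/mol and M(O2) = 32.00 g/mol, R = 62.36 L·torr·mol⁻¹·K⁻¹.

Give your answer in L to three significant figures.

n(H2S) = 361 / 34.08 = 10.59 mol
n(O2) = 261 / 32.00 = 8.156 mol
For 10.59 mol H2S, stoichiometry requires (3/2) × 10.59 = 15.88 mol O2; 8.156 mol is available, so O2 is limiting.
n(H2S) consumed = (2/3) × 8.156 = 5.437 mol; remaining = 10.59 − 5.437 = 5.153 mol
V(H2S) = nRT/P = 5.153 × 62.36 × 950.15 / 6180 = 49.40 L

49.4 L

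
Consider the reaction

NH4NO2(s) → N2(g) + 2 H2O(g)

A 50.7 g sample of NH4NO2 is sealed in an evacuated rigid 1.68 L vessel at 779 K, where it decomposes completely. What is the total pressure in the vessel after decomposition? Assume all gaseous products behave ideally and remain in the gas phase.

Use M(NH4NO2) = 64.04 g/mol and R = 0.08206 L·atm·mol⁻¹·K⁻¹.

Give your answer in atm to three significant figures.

90.4 atm

n(NH4NO2) = 50.7 / 64.04 = 0.7917 mol
n(gas produced) = (3/1) × 0.7917 = 2.375 mol
P = nRT/V = 2.375 × 0.08206 × 779 / 1.68 = 90.37 atm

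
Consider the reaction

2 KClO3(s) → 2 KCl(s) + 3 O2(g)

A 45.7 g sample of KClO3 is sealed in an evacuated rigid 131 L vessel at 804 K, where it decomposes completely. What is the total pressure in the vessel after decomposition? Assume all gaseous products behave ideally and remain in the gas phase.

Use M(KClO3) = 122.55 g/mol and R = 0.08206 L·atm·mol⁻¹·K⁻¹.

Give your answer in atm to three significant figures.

0.282 atm

n(KClO3) = 45.7 / 122.55 = 0.3729 mol
n(gas produced) = (3/2) × 0.3729 = 0.5594 mol
P = nRT/V = 0.5594 × 0.08206 × 804 / 131 = 0.2817 atm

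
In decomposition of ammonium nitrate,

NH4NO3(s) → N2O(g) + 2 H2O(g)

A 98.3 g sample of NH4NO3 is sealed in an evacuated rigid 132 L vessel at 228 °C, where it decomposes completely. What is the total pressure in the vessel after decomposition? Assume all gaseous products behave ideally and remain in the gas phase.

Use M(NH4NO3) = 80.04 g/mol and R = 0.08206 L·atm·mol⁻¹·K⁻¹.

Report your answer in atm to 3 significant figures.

n(NH4NO3) = 98.3 / 80.04 = 1.228 mol
n(gas produced) = (3/1) × 1.228 = 3.684 mol
P = nRT/V = 3.684 × 0.08206 × 501.15 / 132 = 1.148 atm

1.15 atm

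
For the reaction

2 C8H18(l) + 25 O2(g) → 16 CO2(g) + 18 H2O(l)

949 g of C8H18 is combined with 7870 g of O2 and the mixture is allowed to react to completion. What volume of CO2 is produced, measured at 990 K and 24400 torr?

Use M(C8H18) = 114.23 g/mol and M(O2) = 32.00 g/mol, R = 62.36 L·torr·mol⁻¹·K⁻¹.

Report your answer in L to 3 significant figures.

n(C8H18) = 949 / 114.23 = 8.308 mol
n(O2) = 7870 / 32.00 = 245.9 mol
For 8.308 mol C8H18, stoichiometry requires (25/2) × 8.308 = 103.8 mol O2; 245.9 mol is available, so C8H18 is limiting.
n(CO2) = (16/2) × 8.308 = 66.46 mol
V(CO2) = nRT/P = 66.46 × 62.36 × 990 / 24400 = 168.2 L

168 L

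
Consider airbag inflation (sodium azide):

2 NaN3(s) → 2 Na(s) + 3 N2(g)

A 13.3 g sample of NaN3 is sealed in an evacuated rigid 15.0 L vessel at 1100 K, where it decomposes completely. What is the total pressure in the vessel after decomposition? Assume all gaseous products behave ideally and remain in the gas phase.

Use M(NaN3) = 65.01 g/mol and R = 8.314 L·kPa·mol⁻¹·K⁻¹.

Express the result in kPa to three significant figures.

187 kPa

n(NaN3) = 13.3 / 65.01 = 0.2046 mol
n(gas produced) = (3/2) × 0.2046 = 0.3069 mol
P = nRT/V = 0.3069 × 8.314 × 1100 / 15.0 = 187.1 kPa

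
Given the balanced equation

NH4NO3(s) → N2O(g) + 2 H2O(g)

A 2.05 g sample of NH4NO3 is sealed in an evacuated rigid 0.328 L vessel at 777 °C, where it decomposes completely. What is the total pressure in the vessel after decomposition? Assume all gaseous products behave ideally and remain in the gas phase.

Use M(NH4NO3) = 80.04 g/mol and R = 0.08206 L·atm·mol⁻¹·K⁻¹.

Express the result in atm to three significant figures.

20.2 atm

n(NH4NO3) = 2.05 / 80.04 = 0.02561 mol
n(gas produced) = (3/1) × 0.02561 = 0.07683 mol
P = nRT/V = 0.07683 × 0.08206 × 1050.15 / 0.328 = 20.19 atm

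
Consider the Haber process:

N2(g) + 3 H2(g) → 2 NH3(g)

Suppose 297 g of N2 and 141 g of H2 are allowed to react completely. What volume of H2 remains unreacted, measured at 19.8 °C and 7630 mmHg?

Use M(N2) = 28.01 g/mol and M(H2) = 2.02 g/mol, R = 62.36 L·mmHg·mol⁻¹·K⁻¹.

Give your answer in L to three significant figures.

n(N2) = 297 / 28.01 = 10.60 mol
n(H2) = 141 / 2.02 = 69.80 mol
For 10.60 mol N2, stoichiometry requires (3/1) × 10.60 = 31.80 mol H2; 69.80 mol is available, so N2 is limiting.
n(H2) consumed = (3/1) × 10.60 = 31.80 mol; remaining = 69.80 − 31.80 = 38.00 mol
V(H2) = nRT/P = 38.00 × 62.36 × 292.95 / 7630 = 90.98 L

91.0 L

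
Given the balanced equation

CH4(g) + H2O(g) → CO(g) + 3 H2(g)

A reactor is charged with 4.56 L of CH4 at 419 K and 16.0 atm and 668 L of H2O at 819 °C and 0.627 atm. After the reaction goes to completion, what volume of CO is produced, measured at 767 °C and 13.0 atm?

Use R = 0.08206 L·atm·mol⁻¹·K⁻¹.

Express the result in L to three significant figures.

n(CH4) = PV/RT = (16.0 × 4.56) / (0.08206 × 419) = 2.122 mol
n(H2O) = PV/RT = (0.627 × 668) / (0.08206 × 1092.15) = 4.673 mol
For 2.122 mol CH4, stoichiometry requires (1/1) × 2.122 = 2.122 mol H2O; 4.673 mol is available, so CH4 is limiting.
n(CO) = (1/1) × 2.122 = 2.122 mol
V(CO) = nRT/P = 2.122 × 0.08206 × 1040.15 / 13.0 = 13.93 L

13.9 L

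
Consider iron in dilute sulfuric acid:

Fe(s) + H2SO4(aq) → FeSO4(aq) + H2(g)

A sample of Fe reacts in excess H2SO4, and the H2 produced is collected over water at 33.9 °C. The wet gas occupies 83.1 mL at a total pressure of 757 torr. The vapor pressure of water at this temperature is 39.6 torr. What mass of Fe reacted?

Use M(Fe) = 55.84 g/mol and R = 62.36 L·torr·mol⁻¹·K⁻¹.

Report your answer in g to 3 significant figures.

P(H2) = 757 − 39.6 = 717.4 torr
n(H2) = PV/RT = (717.4 × 0.08310) / (62.36 × 307.05) = 0.003113 mol
n(Fe) = (1/1) × 0.003113 = 0.003113 mol
m(Fe) = 0.003113 × 55.84 = 0.1738 g

0.174 g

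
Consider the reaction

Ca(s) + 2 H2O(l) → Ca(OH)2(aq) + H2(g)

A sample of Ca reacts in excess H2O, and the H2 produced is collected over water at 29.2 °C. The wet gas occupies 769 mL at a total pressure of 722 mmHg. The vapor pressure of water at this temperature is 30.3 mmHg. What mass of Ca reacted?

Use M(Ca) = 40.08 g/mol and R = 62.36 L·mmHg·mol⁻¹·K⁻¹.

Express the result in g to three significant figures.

1.13 g

P(H2) = 722 − 30.3 = 691.7 mmHg
n(H2) = PV/RT = (691.7 × 0.7690) / (62.36 × 302.35) = 0.02821 mol
n(Ca) = (1/1) × 0.02821 = 0.02821 mol
m(Ca) = 0.02821 × 40.08 = 1.131 g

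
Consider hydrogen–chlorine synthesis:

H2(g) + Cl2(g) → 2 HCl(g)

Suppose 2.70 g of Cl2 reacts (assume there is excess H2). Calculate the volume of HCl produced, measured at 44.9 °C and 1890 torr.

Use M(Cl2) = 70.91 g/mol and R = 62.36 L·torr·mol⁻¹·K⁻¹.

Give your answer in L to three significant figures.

0.799 L

n(Cl2) = 2.700 / 70.91 = 0.03808 mol
n(HCl) = (2/1) × 0.03808 = 0.07616 mol
V = nRT/P = 0.07616 × 62.36 × 318.05 / 1890 = 0.7992 L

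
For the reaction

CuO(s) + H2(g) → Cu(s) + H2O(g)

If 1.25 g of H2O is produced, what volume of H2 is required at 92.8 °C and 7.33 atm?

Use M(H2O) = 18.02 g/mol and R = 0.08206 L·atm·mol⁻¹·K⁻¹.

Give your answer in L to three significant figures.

0.284 L

n(H2O) = 1.250 / 18.02 = 0.06937 mol
n(H2) = (1/1) × 0.06937 = 0.06937 mol
V = nRT/P = 0.06937 × 0.08206 × 365.95 / 7.33 = 0.2842 L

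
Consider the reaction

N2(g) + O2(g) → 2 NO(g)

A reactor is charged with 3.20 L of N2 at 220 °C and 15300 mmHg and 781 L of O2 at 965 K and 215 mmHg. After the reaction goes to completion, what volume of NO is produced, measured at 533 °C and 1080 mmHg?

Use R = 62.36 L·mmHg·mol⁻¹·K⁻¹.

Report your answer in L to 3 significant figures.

148 L

n(N2) = PV/RT = (15300 × 3.20) / (62.36 × 493.15) = 1.592 mol
n(O2) = PV/RT = (215 × 781) / (62.36 × 965) = 2.790 mol
For 1.592 mol N2, stoichiometry requires (1/1) × 1.592 = 1.592 mol O2; 2.790 mol is available, so N2 is limiting.
n(NO) = (2/1) × 1.592 = 3.184 mol
V(NO) = nRT/P = 3.184 × 62.36 × 806.15 / 1080 = 148.2 L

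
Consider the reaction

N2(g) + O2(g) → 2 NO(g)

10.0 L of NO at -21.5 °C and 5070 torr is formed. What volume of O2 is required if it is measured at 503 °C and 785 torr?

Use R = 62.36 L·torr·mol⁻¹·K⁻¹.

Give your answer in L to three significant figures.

99.6 L

n(NO) = PV/RT = (5070 × 10.0) / (62.36 × 251.65) = 3.231 mol
n(O2) = (1/2) × 3.231 = 1.615 mol
V = nRT/P = 1.615 × 62.36 × 776.15 / 785 = 99.58 L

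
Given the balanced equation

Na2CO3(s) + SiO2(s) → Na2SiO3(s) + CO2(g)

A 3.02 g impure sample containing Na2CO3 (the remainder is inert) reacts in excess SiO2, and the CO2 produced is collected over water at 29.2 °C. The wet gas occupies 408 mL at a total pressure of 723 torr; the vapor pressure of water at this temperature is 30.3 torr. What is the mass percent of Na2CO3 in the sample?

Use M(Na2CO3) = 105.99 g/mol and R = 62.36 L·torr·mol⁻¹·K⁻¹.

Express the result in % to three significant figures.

52.6 %

P(CO2) = 723 − 30.3 = 692.7 torr
n(CO2) = PV/RT = (692.7 × 0.4080) / (62.36 × 302.35) = 0.01499 mol
n(Na2CO3) = (1/1) × 0.01499 = 0.01499 mol
m(Na2CO3) = 0.01499 × 105.99 = 1.589 g
%Na2CO3 = 1.589 / 3.02 × 100 = 52.62%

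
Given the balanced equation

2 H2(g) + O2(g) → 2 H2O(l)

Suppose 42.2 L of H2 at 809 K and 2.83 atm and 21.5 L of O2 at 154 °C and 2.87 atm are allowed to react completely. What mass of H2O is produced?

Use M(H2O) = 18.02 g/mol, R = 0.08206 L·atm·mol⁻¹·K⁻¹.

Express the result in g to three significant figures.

32.4 g

n(H2) = PV/RT = (2.83 × 42.2) / (0.08206 × 809) = 1.799 mol
n(O2) = PV/RT = (2.87 × 21.5) / (0.08206 × 427.15) = 1.760 mol
For 1.799 mol H2, stoichiometry requires (1/2) × 1.799 = 0.8995 mol O2; 1.760 mol is available, so H2 is limiting.
n(H2O) = (2/2) × 1.799 = 1.799 mol
m(H2O) = 1.799 × 18.02 = 32.42 g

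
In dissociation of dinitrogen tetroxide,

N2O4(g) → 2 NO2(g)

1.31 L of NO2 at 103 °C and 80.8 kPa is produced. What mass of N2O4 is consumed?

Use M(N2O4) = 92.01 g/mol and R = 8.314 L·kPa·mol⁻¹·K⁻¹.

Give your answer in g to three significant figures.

n(NO2) = PV/RT = (80.8 × 1.31) / (8.314 × 376.15) = 0.03385 mol
n(N2O4) = (1/2) × 0.03385 = 0.01692 mol
m(N2O4) = 0.01692 × 92.01 = 1.557 g

1.56 g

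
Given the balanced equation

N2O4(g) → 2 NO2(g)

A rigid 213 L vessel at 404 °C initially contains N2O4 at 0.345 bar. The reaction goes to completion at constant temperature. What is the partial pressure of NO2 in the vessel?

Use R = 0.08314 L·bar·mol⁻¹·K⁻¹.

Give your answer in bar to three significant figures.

0.690 bar

n(N2O4)₀ = PV/RT = (0.345 × 213) / (0.08314 × 677.15) = 1.305 mol
n(NO2) = (2/1) × 1.305 = 2.610 mol
P(NO2) = nRT/V = 2.610 × 0.08314 × 677.15 / 213 = 0.6899 bar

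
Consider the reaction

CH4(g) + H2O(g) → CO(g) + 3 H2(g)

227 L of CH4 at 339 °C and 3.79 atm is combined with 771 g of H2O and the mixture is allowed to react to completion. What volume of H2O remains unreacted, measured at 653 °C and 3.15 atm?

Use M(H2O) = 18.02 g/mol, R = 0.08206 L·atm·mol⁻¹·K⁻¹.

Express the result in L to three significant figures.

619 L

n(CH4) = PV/RT = (3.79 × 227) / (0.08206 × 612.15) = 17.13 mol
n(H2O) = 771 / 18.02 = 42.79 mol
For 17.13 mol CH4, stoichiometry requires (1/1) × 17.13 = 17.13 mol H2O; 42.79 mol is available, so CH4 is limiting.
n(H2O) consumed = (1/1) × 17.13 = 17.13 mol; remaining = 42.79 − 17.13 = 25.66 mol
V(H2O) = nRT/P = 25.66 × 0.08206 × 926.15 / 3.15 = 619.1 L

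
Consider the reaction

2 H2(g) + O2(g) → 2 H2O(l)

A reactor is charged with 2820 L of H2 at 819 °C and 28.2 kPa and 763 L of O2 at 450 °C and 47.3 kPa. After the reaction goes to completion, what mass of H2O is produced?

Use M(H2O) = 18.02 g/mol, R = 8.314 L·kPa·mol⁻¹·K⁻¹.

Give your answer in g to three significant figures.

158 g

n(H2) = PV/RT = (28.2 × 2820) / (8.314 × 1092.15) = 8.758 mol
n(O2) = PV/RT = (47.3 × 763) / (8.314 × 723.15) = 6.003 mol
For 8.758 mol H2, stoichiometry requires (1/2) × 8.758 = 4.379 mol O2; 6.003 mol is available, so H2 is limiting.
n(H2O) = (2/2) × 8.758 = 8.758 mol
m(H2O) = 8.758 × 18.02 = 157.8 g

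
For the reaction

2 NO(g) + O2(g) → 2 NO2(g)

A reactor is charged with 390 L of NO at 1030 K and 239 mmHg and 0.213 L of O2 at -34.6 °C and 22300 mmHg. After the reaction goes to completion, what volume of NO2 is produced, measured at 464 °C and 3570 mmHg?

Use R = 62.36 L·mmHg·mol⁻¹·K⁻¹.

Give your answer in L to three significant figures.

n(NO) = PV/RT = (239 × 390) / (62.36 × 1030) = 1.451 mol
n(O2) = PV/RT = (22300 × 0.213) / (62.36 × 238.55) = 0.3193 mol
For 1.451 mol NO, stoichiometry requires (1/2) × 1.451 = 0.7255 mol O2; 0.3193 mol is available, so O2 is limiting.
n(NO2) = (2/1) × 0.3193 = 0.6386 mol
V(NO2) = nRT/P = 0.6386 × 62.36 × 737.15 / 3570 = 8.223 L

8.22 L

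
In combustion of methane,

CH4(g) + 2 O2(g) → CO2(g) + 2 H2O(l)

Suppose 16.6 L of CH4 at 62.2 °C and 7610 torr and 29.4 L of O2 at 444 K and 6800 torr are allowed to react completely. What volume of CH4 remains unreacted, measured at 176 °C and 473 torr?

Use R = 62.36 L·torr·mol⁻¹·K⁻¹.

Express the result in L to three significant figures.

n(CH4) = PV/RT = (7610 × 16.6) / (62.36 × 335.35) = 6.041 mol
n(O2) = PV/RT = (6800 × 29.4) / (62.36 × 444) = 7.220 mol
For 6.041 mol CH4, stoichiometry requires (2/1) × 6.041 = 12.08 mol O2; 7.220 mol is available, so O2 is limiting.
n(CH4) consumed = (1/2) × 7.220 = 3.610 mol; remaining = 6.041 − 3.610 = 2.431 mol
V(CH4) = nRT/P = 2.431 × 62.36 × 449.15 / 473 = 144.0 L

144 L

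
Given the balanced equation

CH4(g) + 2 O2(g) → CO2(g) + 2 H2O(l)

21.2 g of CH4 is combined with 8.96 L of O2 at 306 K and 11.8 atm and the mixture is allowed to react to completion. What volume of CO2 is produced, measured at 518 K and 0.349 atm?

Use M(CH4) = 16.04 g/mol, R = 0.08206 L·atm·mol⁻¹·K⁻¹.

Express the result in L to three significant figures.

161 L

n(CH4) = 21.2 / 16.04 = 1.322 mol
n(O2) = PV/RT = (11.8 × 8.96) / (0.08206 × 306) = 4.211 mol
For 1.322 mol CH4, stoichiometry requires (2/1) × 1.322 = 2.644 mol O2; 4.211 mol is available, so CH4 is limiting.
n(CO2) = (1/1) × 1.322 = 1.322 mol
V(CO2) = nRT/P = 1.322 × 0.08206 × 518 / 0.349 = 161.0 L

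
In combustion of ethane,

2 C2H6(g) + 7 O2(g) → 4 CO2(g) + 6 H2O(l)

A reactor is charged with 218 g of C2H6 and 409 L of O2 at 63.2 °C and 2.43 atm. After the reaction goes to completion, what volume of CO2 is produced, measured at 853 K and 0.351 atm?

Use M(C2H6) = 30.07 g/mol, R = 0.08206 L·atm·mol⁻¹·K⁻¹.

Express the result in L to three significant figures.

n(C2H6) = 218 / 30.07 = 7.250 mol
n(O2) = PV/RT = (2.43 × 409) / (0.08206 × 336.35) = 36.01 mol
For 7.250 mol C2H6, stoichiometry requires (7/2) × 7.250 = 25.38 mol O2; 36.01 mol is available, so C2H6 is limiting.
n(CO2) = (4/2) × 7.250 = 14.50 mol
V(CO2) = nRT/P = 14.50 × 0.08206 × 853 / 0.351 = 2892 L

2890 L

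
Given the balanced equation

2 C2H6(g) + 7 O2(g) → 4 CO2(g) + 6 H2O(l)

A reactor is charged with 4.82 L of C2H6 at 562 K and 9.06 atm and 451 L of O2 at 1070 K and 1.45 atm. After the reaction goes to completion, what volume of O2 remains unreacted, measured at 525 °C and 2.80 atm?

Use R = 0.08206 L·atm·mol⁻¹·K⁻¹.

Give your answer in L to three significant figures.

n(C2H6) = PV/RT = (9.06 × 4.82) / (0.08206 × 562) = 0.9469 mol
n(O2) = PV/RT = (1.45 × 451) / (0.08206 × 1070) = 7.448 mol
For 0.9469 mol C2H6, stoichiometry requires (7/2) × 0.9469 = 3.314 mol O2; 7.448 mol is available, so C2H6 is limiting.
n(O2) consumed = (7/2) × 0.9469 = 3.314 mol; remaining = 7.448 − 3.314 = 4.134 mol
V(O2) = nRT/P = 4.134 × 0.08206 × 798.15 / 2.80 = 96.70 L

96.7 L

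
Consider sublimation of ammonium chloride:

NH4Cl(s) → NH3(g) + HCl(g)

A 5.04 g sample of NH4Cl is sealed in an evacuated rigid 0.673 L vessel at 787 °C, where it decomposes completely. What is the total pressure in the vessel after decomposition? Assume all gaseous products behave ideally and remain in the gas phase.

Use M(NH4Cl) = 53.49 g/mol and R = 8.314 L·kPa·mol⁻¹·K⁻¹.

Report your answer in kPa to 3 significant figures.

n(NH4Cl) = 5.04 / 53.49 = 0.09422 mol
n(gas produced) = (2/1) × 0.09422 = 0.1884 mol
P = nRT/V = 0.1884 × 8.314 × 1060.15 / 0.673 = 2467 kPa

2470 kPa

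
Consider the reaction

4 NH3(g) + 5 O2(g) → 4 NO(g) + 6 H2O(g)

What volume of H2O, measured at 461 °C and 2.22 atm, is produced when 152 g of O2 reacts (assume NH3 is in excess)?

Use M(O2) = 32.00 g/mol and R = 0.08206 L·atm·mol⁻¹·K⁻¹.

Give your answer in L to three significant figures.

155 L

n(O2) = 152.0 / 32.00 = 4.750 mol
n(H2O) = (6/5) × 4.750 = 5.700 mol
V = nRT/P = 5.700 × 0.08206 × 734.15 / 2.22 = 154.7 L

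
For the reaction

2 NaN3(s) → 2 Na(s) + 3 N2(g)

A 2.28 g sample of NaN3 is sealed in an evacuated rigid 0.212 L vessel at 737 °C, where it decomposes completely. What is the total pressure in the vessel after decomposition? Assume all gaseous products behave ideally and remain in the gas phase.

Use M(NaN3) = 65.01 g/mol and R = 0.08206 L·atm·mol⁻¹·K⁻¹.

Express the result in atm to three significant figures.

n(NaN3) = 2.28 / 65.01 = 0.03507 mol
n(gas produced) = (3/2) × 0.03507 = 0.05260 mol
P = nRT/V = 0.05260 × 0.08206 × 1010.15 / 0.212 = 20.57 atm

20.6 atm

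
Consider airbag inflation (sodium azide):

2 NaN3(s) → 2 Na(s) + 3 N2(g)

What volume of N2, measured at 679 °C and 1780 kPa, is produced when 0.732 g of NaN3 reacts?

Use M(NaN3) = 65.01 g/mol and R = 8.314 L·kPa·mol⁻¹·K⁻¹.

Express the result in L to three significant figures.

n(NaN3) = 0.7320 / 65.01 = 0.01126 mol
n(N2) = (3/2) × 0.01126 = 0.01689 mol
V = nRT/P = 0.01689 × 8.314 × 952.15 / 1780 = 0.07511 L

0.0751 L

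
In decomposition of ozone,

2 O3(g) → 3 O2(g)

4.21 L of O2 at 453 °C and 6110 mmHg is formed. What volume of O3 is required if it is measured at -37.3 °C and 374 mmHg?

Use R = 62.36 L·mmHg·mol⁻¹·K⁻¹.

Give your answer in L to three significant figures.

14.9 L

n(O2) = PV/RT = (6110 × 4.21) / (62.36 × 726.15) = 0.5681 mol
n(O3) = (2/3) × 0.5681 = 0.3787 mol
V = nRT/P = 0.3787 × 62.36 × 235.85 / 374 = 14.89 L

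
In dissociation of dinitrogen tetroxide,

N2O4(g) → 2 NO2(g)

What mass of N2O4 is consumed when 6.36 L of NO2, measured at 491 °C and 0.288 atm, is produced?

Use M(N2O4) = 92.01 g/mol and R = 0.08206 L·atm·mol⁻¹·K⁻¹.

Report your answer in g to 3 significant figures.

n(NO2) = PV/RT = (0.288 × 6.36) / (0.08206 × 764.15) = 0.02921 mol
n(N2O4) = (1/2) × 0.02921 = 0.01460 mol
m(N2O4) = 0.01460 × 92.01 = 1.343 g

1.34 g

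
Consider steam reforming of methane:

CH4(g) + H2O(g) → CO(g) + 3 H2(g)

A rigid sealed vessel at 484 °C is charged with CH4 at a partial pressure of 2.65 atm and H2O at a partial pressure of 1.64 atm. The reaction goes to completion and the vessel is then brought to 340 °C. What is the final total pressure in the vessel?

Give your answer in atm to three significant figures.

6.13 atm

With V and T fixed, P_i ∝ n_i, so the mole ratios apply directly to partial pressures at 484 °C.
P(H2O) required for 2.65 atm of CH4 = (1/1) × 2.65 = 2.650 atm; available 1.64 atm, so H2O is limiting.
P(CH4) remaining = 2.65 − (1/1) × 1.64 = 1.010 atm
P(gaseous products) = (1+3)/1 × 1.64 = 6.560 atm
P_total at 484 °C = 1.010 + 6.560 = 7.570 atm
Scaling to 340 °C: P = 7.570 × 613.15/757.15 = 6.130 atm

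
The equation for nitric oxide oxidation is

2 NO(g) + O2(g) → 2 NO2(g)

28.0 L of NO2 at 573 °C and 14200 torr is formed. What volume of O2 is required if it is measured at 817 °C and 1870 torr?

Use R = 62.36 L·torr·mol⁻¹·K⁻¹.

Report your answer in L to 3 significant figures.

137 L

n(NO2) = PV/RT = (14200 × 28.0) / (62.36 × 846.15) = 7.535 mol
n(O2) = (1/2) × 7.535 = 3.768 mol
V = nRT/P = 3.768 × 62.36 × 1090.15 / 1870 = 137.0 L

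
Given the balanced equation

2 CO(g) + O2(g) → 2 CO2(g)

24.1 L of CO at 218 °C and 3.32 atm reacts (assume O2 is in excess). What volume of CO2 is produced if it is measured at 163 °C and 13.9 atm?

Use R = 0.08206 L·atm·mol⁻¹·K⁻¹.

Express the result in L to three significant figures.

n(CO) = PV/RT = (3.32 × 24.1) / (0.08206 × 491.15) = 1.985 mol
n(CO2) = (2/2) × 1.985 = 1.985 mol
V = nRT/P = 1.985 × 0.08206 × 436.15 / 13.9 = 5.111 L

5.11 L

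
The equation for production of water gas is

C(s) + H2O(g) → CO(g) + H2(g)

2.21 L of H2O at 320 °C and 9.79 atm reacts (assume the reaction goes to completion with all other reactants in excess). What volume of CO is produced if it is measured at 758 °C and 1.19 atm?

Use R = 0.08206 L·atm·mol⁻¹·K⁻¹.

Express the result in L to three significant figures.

31.6 L

n(H2O) = PV/RT = (9.79 × 2.21) / (0.08206 × 593.15) = 0.4445 mol
n(CO) = (1/1) × 0.4445 = 0.4445 mol
V = nRT/P = 0.4445 × 0.08206 × 1031.15 / 1.19 = 31.61 L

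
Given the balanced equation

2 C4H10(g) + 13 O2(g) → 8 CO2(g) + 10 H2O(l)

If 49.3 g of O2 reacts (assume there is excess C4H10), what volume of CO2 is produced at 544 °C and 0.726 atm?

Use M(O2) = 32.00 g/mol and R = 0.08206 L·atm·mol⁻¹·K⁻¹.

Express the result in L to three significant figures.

87.6 L

n(O2) = 49.30 / 32.00 = 1.541 mol
n(CO2) = (8/13) × 1.541 = 0.9483 mol
V = nRT/P = 0.9483 × 0.08206 × 817.15 / 0.726 = 87.59 L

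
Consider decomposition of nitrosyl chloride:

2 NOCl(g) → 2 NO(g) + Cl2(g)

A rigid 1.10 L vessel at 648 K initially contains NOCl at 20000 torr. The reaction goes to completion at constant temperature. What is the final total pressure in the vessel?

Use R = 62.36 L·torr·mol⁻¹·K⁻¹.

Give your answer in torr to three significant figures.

Since T and V are fixed, P_final/P_initial = n_final/n_initial = 3/2.
P_final = (3/2) × 20000 = 30000 torr

30000 torr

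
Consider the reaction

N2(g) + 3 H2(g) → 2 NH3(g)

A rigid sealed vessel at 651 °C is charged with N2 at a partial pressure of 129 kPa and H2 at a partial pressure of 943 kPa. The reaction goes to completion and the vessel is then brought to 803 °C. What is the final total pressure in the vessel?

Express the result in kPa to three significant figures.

Because the vessel is rigid and T is held at 651 °C, work the stoichiometry in partial pressures (P_i = n_iRT/V).
P(H2) required for 129 kPa of N2 = (3/1) × 129 = 387.0 kPa; available 943 kPa, so N2 is limiting.
P(H2) remaining = 943 − (3/1) × 129 = 556.0 kPa
P(gaseous products) = (2)/1 × 129 = 258.0 kPa
P_total at 651 °C = 556.0 + 258.0 = 814.0 kPa
Scaling to 803 °C: P = 814.0 × 1076.15/924.15 = 947.9 kPa

948 kPa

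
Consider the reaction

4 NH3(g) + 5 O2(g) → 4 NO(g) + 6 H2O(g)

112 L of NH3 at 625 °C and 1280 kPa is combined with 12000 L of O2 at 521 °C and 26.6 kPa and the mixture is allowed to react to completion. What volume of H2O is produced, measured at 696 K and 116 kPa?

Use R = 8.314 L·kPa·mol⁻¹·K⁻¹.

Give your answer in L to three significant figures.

n(NH3) = PV/RT = (1280 × 112) / (8.314 × 898.15) = 19.20 mol
n(O2) = PV/RT = (26.6 × 12000) / (8.314 × 794.15) = 48.34 mol
For 19.20 mol NH3, stoichiometry requires (5/4) × 19.20 = 24.00 mol O2; 48.34 mol is available, so NH3 is limiting.
n(H2O) = (6/4) × 19.20 = 28.80 mol
V(H2O) = nRT/P = 28.80 × 8.314 × 696 / 116 = 1437 L

1440 L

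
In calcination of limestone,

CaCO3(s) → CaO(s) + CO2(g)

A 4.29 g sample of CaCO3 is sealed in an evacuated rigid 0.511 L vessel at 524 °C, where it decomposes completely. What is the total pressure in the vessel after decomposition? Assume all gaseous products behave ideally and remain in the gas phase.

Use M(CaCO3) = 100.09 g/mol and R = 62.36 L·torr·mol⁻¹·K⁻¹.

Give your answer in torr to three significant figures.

4170 torr

n(CaCO3) = 4.29 / 100.09 = 0.04286 mol
n(gas produced) = (1/1) × 0.04286 = 0.04286 mol
P = nRT/V = 0.04286 × 62.36 × 797.15 / 0.511 = 4169 torr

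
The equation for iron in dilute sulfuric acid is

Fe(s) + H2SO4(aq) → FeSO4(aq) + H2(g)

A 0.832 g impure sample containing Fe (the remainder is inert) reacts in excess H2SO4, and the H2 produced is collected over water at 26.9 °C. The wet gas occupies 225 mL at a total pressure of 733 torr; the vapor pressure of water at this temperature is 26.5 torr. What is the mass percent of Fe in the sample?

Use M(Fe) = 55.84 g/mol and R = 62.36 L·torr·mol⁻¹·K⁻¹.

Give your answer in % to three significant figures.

P(H2) = 733 − 26.5 = 706.5 torr
n(H2) = PV/RT = (706.5 × 0.2250) / (62.36 × 300.05) = 0.008496 mol
n(Fe) = (1/1) × 0.008496 = 0.008496 mol
m(Fe) = 0.008496 × 55.84 = 0.4744 g
%Fe = 0.4744 / 0.832 × 100 = 57.02%

57.0 %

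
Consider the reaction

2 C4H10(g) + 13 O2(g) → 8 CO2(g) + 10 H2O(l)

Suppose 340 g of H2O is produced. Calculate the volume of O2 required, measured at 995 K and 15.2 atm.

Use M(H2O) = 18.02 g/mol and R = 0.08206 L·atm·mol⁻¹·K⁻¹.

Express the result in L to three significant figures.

n(H2O) = 340.0 / 18.02 = 18.87 mol
n(O2) = (13/10) × 18.87 = 24.53 mol
V = nRT/P = 24.53 × 0.08206 × 995 / 15.2 = 131.8 L

132 L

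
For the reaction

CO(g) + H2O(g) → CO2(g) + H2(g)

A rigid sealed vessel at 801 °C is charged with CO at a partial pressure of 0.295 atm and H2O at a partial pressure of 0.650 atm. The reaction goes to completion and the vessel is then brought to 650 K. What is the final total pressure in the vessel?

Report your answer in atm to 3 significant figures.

With V and T fixed, P_i ∝ n_i, so the mole ratios apply directly to partial pressures at 801 °C.
P(H2O) required for 0.295 atm of CO = (1/1) × 0.295 = 0.2950 atm; available 0.650 atm, so CO is limiting.
P(H2O) remaining = 0.650 − (1/1) × 0.295 = 0.3550 atm
P(gaseous products) = (1+1)/1 × 0.295 = 0.5900 atm
P_total at 801 °C = 0.3550 + 0.5900 = 0.9450 atm
Scaling to 650 K: P = 0.9450 × 650/1074.15 = 0.5718 atm

0.572 atm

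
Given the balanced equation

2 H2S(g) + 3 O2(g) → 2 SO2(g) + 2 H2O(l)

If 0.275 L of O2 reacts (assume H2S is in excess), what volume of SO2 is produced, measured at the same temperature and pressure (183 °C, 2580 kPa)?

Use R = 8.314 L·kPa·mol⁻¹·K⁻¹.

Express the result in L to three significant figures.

At constant T and P, gas volumes are in the mole ratio: V(SO2) = (2/3) × 0.275 = 0.1833 L

0.183 L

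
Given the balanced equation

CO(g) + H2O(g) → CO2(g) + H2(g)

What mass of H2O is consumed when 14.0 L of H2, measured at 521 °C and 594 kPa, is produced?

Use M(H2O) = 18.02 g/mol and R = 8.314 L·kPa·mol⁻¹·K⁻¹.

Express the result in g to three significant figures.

n(H2) = PV/RT = (594 × 14.0) / (8.314 × 794.15) = 1.260 mol
n(H2O) = (1/1) × 1.260 = 1.260 mol
m(H2O) = 1.260 × 18.02 = 22.71 g

22.7 g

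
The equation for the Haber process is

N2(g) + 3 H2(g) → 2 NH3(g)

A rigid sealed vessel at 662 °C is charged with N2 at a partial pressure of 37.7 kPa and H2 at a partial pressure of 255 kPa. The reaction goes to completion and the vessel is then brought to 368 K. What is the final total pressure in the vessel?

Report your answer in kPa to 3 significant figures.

85.5 kPa

With V and T fixed, P_i ∝ n_i, so the mole ratios apply directly to partial pressures at 662 °C.
P(H2) required for 37.7 kPa of N2 = (3/1) × 37.7 = 113.1 kPa; available 255 kPa, so N2 is limiting.
P(H2) remaining = 255 − (3/1) × 37.7 = 141.9 kPa
P(gaseous products) = (2)/1 × 37.7 = 75.40 kPa
P_total at 662 °C = 141.9 + 75.40 = 217.3 kPa
Scaling to 368 K: P = 217.3 × 368/935.15 = 85.51 kPa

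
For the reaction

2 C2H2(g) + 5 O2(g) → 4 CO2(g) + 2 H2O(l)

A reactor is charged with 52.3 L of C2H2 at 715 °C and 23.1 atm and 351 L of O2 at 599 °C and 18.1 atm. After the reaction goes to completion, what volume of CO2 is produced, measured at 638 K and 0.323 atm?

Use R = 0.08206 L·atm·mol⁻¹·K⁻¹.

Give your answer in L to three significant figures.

n(C2H2) = PV/RT = (23.1 × 52.3) / (0.08206 × 988.15) = 14.90 mol
n(O2) = PV/RT = (18.1 × 351) / (0.08206 × 872.15) = 88.77 mol
For 14.90 mol C2H2, stoichiometry requires (5/2) × 14.90 = 37.25 mol O2; 88.77 mol is available, so C2H2 is limiting.
n(CO2) = (4/2) × 14.90 = 29.80 mol
V(CO2) = nRT/P = 29.80 × 0.08206 × 638 / 0.323 = 4830 L

4830 L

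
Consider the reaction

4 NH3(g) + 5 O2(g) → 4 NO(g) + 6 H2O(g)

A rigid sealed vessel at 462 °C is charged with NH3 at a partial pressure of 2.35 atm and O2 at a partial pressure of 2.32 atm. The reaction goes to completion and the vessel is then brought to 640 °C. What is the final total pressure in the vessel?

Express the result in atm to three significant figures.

6.38 atm

At constant V, partial pressures at 462 °C are proportional to moles, so apply stoichiometry directly to pressures.
P(O2) required for 2.35 atm of NH3 = (5/4) × 2.35 = 2.938 atm; available 2.32 atm, so O2 is limiting.
P(NH3) remaining = 2.35 − (4/5) × 2.32 = 0.4940 atm
P(gaseous products) = (4+6)/5 × 2.32 = 4.640 atm
P_total at 462 °C = 0.4940 + 4.640 = 5.134 atm
Scaling to 640 °C: P = 5.134 × 913.15/735.15 = 6.377 atm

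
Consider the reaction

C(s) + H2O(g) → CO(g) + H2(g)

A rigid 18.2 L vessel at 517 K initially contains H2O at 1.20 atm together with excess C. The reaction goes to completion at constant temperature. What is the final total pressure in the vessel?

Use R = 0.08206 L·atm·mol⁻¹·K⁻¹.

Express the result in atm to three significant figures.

2.40 atm

Rigid vessel, constant T ⇒ P scales with total gas moles (1 → 2).
P_final = (2/1) × 1.20 = 2.400 atm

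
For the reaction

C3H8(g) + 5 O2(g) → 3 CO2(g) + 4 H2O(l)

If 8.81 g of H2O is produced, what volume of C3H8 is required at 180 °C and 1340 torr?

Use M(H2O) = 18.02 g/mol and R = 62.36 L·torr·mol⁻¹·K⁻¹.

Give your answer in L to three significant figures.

2.58 L

n(H2O) = 8.810 / 18.02 = 0.4889 mol
n(C3H8) = (1/4) × 0.4889 = 0.1222 mol
V = nRT/P = 0.1222 × 62.36 × 453.15 / 1340 = 2.577 L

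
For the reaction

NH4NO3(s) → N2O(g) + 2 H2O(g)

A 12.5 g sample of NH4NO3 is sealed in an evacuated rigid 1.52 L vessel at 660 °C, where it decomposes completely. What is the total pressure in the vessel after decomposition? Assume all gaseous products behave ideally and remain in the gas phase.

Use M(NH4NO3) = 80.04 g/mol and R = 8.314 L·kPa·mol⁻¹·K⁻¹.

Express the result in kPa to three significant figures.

n(NH4NO3) = 12.5 / 80.04 = 0.1562 mol
n(gas produced) = (3/1) × 0.1562 = 0.4686 mol
P = nRT/V = 0.4686 × 8.314 × 933.15 / 1.52 = 2392 kPa

2390 kPa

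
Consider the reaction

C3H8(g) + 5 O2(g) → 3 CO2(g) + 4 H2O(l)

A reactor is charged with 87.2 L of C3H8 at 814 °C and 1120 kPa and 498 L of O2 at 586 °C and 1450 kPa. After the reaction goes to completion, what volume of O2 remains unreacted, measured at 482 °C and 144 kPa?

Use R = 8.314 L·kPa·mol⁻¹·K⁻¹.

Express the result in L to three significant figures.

n(C3H8) = PV/RT = (1120 × 87.2) / (8.314 × 1087.15) = 10.81 mol
n(O2) = PV/RT = (1450 × 498) / (8.314 × 859.15) = 101.1 mol
For 10.81 mol C3H8, stoichiometry requires (5/1) × 10.81 = 54.05 mol O2; 101.1 mol is available, so C3H8 is limiting.
n(O2) consumed = (5/1) × 10.81 = 54.05 mol; remaining = 101.1 − 54.05 = 47.05 mol
V(O2) = nRT/P = 47.05 × 8.314 × 755.15 / 144 = 2051 L

2050 L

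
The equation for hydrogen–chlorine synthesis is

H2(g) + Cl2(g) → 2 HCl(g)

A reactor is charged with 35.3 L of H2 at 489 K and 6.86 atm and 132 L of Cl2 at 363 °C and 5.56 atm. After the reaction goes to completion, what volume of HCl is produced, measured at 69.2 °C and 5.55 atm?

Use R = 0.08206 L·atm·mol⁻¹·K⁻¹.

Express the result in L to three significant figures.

n(H2) = PV/RT = (6.86 × 35.3) / (0.08206 × 489) = 6.035 mol
n(Cl2) = PV/RT = (5.56 × 132) / (0.08206 × 636.15) = 14.06 mol
For 6.035 mol H2, stoichiometry requires (1/1) × 6.035 = 6.035 mol Cl2; 14.06 mol is available, so H2 is limiting.
n(HCl) = (2/1) × 6.035 = 12.07 mol
V(HCl) = nRT/P = 12.07 × 0.08206 × 342.35 / 5.55 = 61.10 L

61.1 L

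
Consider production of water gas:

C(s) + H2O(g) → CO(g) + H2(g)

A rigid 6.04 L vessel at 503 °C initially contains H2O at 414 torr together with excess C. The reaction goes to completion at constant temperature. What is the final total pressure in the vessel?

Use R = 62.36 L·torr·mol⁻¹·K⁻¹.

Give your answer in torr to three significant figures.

Since T and V are fixed, P_final/P_initial = n_final/n_initial = 2/1.
P_final = (2/1) × 414 = 828.0 torr

828 torr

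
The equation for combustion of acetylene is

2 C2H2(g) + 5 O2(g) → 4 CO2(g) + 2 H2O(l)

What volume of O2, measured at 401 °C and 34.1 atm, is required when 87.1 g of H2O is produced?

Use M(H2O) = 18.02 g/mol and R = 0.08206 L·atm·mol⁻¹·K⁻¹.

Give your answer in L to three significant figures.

19.6 L

n(H2O) = 87.10 / 18.02 = 4.834 mol
n(O2) = (5/2) × 4.834 = 12.08 mol
V = nRT/P = 12.08 × 0.08206 × 674.15 / 34.1 = 19.60 L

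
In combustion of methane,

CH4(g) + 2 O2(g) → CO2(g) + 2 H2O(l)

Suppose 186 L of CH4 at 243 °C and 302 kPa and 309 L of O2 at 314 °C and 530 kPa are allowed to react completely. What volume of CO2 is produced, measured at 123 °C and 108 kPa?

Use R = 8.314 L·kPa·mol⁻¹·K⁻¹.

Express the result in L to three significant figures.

399 L

n(CH4) = PV/RT = (302 × 186) / (8.314 × 516.15) = 13.09 mol
n(O2) = PV/RT = (530 × 309) / (8.314 × 587.15) = 33.55 mol
For 13.09 mol CH4, stoichiometry requires (2/1) × 13.09 = 26.18 mol O2; 33.55 mol is available, so CH4 is limiting.
n(CO2) = (1/1) × 13.09 = 13.09 mol
V(CO2) = nRT/P = 13.09 × 8.314 × 396.15 / 108 = 399.2 L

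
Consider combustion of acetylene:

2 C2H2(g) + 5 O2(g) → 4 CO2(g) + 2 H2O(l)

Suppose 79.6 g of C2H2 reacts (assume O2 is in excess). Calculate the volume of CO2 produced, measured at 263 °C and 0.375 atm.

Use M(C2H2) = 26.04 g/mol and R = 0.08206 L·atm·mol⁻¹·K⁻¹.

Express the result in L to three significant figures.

n(C2H2) = 79.60 / 26.04 = 3.057 mol
n(CO2) = (4/2) × 3.057 = 6.114 mol
V = nRT/P = 6.114 × 0.08206 × 536.15 / 0.375 = 717.3 L

717 L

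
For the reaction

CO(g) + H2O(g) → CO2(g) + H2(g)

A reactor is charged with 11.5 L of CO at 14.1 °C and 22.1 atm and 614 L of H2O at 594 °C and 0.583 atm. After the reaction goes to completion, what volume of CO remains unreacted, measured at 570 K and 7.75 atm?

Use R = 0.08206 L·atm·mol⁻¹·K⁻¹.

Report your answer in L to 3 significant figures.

34.7 L

n(CO) = PV/RT = (22.1 × 11.5) / (0.08206 × 287.25) = 10.78 mol
n(H2O) = PV/RT = (0.583 × 614) / (0.08206 × 867.15) = 5.031 mol
For 10.78 mol CO, stoichiometry requires (1/1) × 10.78 = 10.78 mol H2O; 5.031 mol is available, so H2O is limiting.
n(CO) consumed = (1/1) × 5.031 = 5.031 mol; remaining = 10.78 − 5.031 = 5.749 mol
V(CO) = nRT/P = 5.749 × 0.08206 × 570 / 7.75 = 34.70 L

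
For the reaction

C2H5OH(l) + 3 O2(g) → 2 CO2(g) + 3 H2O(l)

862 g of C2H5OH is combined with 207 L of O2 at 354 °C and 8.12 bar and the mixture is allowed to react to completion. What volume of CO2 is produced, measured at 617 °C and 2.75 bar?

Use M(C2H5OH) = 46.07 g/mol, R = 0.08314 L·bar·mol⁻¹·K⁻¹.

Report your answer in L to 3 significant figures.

n(C2H5OH) = 862 / 46.07 = 18.71 mol
n(O2) = PV/RT = (8.12 × 207) / (0.08314 × 627.15) = 32.24 mol
For 18.71 mol C2H5OH, stoichiometry requires (3/1) × 18.71 = 56.13 mol O2; 32.24 mol is available, so O2 is limiting.
n(CO2) = (2/3) × 32.24 = 21.49 mol
V(CO2) = nRT/P = 21.49 × 0.08314 × 890.15 / 2.75 = 578.3 L

578 L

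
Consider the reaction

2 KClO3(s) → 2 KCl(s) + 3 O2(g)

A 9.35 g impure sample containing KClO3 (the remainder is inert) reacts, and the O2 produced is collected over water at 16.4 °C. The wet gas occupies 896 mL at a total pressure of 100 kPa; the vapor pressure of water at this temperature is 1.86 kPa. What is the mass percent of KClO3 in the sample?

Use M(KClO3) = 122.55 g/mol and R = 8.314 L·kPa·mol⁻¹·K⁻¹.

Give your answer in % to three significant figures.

P(O2) = 100 − 1.86 = 98.14 kPa
n(O2) = PV/RT = (98.14 × 0.8960) / (8.314 × 289.55) = 0.03653 mol
n(KClO3) = (2/3) × 0.03653 = 0.02435 mol
m(KClO3) = 0.02435 × 122.55 = 2.984 g
%KClO3 = 2.984 / 9.35 × 100 = 31.91%

31.9 %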